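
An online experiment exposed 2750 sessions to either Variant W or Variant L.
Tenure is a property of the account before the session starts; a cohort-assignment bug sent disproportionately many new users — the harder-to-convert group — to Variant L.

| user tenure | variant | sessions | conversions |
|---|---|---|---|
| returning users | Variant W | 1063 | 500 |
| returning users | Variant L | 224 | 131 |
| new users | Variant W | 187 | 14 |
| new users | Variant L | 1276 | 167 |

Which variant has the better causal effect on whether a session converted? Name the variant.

Within every user tenure level Variant L has the higher rate, yet pooled Variant W does — Simpson's reversal.
User tenure satisfies the back-door criterion: it is not a descendant of the variant, and it blocks the spurious path from variant to outcome. Adjusting for it (i.e., using the within-user tenure rates) gives the causal effect.
Within each level — returning users: 47.0% vs 58.5%; new users: 7.5% vs 13.1% — Variant L is higher every time.

Variant L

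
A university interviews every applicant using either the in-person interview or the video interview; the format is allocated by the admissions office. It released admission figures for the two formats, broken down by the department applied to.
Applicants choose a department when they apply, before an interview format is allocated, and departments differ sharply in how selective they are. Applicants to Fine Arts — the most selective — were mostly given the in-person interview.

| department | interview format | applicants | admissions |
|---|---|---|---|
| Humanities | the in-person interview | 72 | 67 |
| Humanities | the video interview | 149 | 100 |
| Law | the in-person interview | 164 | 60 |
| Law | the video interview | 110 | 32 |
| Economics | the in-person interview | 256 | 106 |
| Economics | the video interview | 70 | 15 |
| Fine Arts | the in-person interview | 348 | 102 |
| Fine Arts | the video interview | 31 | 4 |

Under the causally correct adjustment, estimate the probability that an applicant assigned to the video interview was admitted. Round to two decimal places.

0.29

the in-person interview is higher inside every department stratum but the video interview is higher in aggregate. Whether to stratify depends on how department relates to the interview format.
Department differs across interview formats for reasons unrelated to any effect of the interview format itself, and it separately predicts the outcome — a classic confounder. We must compare within department levels.
Standardising the video interview to the population department mix: 0.184·100/149 + 0.228·32/110 + 0.272·15/70 + 0.316·4/31 = 0.289.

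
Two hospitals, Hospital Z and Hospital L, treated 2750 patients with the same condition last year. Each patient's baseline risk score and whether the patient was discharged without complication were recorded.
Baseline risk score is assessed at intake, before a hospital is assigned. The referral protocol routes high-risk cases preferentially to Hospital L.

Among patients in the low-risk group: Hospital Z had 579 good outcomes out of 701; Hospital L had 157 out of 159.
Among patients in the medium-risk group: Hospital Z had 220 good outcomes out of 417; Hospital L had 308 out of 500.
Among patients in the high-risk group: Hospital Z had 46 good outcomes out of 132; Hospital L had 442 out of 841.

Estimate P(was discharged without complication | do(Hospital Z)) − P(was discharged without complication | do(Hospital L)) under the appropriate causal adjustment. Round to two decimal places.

-0.14

Baseline risk score is set before the hospital has any effect — it is not caused by the hospital — and it independently drives the outcome. That makes it a confounder, so the causal comparison is within baseline risk score levels.
Adjusting over the population distribution of baseline risk score: 0.313·(0.826−0.987) + 0.333·(0.528−0.616) + 0.354·(0.348−0.526) = -0.143.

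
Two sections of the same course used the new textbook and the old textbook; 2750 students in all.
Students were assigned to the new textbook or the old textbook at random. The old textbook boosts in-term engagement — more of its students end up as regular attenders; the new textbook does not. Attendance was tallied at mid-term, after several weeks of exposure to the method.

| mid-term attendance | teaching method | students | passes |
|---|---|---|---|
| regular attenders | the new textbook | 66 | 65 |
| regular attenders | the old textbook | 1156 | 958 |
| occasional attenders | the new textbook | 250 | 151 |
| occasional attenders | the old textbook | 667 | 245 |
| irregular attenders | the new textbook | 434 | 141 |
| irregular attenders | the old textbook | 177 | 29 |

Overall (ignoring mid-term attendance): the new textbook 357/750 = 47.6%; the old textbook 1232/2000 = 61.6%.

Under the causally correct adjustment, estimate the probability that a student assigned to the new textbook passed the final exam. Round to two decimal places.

0.48

Mid-term attendance here is a post-treatment variable shaped by the teaching method; conditioning on it would introduce bias rather than remove it. The overall comparison is the causal one.
So P(outcome | do(the new textbook)) is just the pooled rate for the new textbook: 357/750 = 0.476.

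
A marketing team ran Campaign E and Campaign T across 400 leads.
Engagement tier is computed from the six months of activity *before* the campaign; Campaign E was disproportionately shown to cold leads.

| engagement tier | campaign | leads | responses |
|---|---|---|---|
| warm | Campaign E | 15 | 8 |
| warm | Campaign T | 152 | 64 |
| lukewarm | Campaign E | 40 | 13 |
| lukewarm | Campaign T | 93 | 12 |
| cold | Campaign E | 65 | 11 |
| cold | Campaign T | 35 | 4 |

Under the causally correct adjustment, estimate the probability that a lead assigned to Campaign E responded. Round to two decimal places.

The stratified and pooled comparisons disagree (Campaign E wins within each engagement tier; Campaign T wins overall), so the answer turns on the causal role of engagement tier.
Engagement tier satisfies the back-door criterion: it is not a descendant of the campaign, and it blocks the spurious path from campaign to outcome. Adjusting for it (i.e., using the within-engagement tier rates) gives the causal effect.
Standardising Campaign E to the population engagement tier mix: 0.417·8/15 + 0.333·13/40 + 0.250·11/65 = 0.373.

0.37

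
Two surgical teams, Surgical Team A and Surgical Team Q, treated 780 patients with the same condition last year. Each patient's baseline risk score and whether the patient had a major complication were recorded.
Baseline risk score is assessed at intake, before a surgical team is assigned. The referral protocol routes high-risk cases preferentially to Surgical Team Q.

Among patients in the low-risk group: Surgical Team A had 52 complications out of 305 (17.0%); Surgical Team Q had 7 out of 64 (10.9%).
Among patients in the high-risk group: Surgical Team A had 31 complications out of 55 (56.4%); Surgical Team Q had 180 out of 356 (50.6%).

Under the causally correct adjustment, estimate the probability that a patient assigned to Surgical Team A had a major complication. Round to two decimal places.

Baseline risk score is set before the surgical team has any effect — it is not caused by the surgical team — and it independently drives the outcome. That makes it a confounder, so the causal comparison is within baseline risk score levels.
Standardising Surgical Team A to the population baseline risk score mix: 0.473·52/305 + 0.527·31/55 = 0.378.

0.38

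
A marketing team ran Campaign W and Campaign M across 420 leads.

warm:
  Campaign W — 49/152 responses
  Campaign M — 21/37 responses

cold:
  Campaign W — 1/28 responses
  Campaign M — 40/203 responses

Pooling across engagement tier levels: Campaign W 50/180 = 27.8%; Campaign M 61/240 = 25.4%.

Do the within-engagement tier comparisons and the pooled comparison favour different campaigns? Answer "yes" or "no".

yes

Within each engagement tier level (warm 32.2% vs 56.8%; cold 3.6% vs 19.7%), Campaign M has the higher rate every time. Pooled: 27.8% vs 25.4% — Campaign W has the higher rate overall. The two comparisons disagree.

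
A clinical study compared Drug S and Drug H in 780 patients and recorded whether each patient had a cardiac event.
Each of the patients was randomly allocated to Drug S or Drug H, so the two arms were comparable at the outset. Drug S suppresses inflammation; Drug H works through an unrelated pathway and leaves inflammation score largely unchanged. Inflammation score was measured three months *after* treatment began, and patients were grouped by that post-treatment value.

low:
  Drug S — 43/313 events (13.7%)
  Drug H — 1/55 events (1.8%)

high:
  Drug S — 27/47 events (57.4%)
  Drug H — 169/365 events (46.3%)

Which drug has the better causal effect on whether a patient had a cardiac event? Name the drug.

Drug S

Within every inflammation score level Drug H has the lower rate, yet pooled Drug S does — Simpson's reversal.
The distribution of inflammation score is itself part of what the drug does — it is an intermediate outcome. Holding it fixed would remove that part of the effect; the total effect is the pooled difference.
Pooled: Drug S 19.4% vs Drug H 40.5%; Drug S is lower overall.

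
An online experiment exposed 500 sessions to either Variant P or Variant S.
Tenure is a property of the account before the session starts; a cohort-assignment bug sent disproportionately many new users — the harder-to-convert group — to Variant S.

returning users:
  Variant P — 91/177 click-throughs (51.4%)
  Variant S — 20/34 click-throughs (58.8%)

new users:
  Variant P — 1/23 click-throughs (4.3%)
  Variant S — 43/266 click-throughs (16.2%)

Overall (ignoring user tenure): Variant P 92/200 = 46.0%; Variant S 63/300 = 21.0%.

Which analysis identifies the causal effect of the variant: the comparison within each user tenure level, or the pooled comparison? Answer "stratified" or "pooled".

stratified

User tenure satisfies the back-door criterion: it is not a descendant of the variant, and it blocks the spurious path from variant to outcome. Adjusting for it (i.e., using the within-user tenure rates) gives the causal effect.
Within each level — returning users: 51.4% vs 58.8%; new users: 4.3% vs 16.2% — Variant S is higher every time.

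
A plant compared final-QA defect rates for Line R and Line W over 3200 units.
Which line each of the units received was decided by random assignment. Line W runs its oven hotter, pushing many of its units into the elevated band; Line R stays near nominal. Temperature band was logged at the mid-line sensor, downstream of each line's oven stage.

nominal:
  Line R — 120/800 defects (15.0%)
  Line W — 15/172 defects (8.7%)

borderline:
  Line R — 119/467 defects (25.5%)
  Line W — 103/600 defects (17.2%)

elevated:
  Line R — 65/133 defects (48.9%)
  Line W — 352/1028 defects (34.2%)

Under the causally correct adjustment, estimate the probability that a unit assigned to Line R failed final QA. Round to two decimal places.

The stratified and pooled comparisons disagree (Line W wins within each in-process temperature band; Line R wins overall), so the answer turns on the causal role of in-process temperature band.
Because the line influences in-process temperature band, in-process temperature band is a post-treatment mediator, not a confounder. Stratifying on it would bias the estimate; the causal effect is the crude pooled difference.
So P(outcome | do(Line R)) is just the pooled rate for Line R: 304/1400 = 0.217.

0.22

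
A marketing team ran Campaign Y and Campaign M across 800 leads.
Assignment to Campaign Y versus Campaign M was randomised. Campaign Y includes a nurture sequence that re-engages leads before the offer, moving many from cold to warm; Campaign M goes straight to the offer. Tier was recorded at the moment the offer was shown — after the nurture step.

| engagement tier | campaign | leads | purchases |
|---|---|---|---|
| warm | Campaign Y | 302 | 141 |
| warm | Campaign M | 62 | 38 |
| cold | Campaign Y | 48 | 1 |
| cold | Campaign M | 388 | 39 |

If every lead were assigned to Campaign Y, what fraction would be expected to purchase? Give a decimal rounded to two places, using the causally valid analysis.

Stratifying would compare campaigns among leads the campaigns themselves sorted into engagement tier groups — a form of selection on an intermediate. The unconditioned pooled rates give the total causal effect.
So P(outcome | do(Campaign Y)) is just the pooled rate for Campaign Y: 142/350 = 0.406.

0.41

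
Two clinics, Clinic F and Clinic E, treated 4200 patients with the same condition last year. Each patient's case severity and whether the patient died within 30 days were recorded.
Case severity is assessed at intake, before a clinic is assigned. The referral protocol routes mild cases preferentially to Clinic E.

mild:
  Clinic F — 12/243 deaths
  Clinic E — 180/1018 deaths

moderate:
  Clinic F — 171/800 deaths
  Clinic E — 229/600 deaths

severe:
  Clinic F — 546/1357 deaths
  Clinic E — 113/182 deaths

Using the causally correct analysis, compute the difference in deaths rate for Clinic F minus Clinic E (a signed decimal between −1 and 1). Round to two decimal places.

-0.17

The imbalance in case severity arose from how patients were allocated, not from anything the clinic did; and case severity independently affects the outcome. The pooled gap is confounded — condition on case severity.
Adjusting over the population distribution of case severity: 0.300·(0.049−0.177) + 0.333·(0.214−0.382) + 0.366·(0.402−0.621) = -0.174.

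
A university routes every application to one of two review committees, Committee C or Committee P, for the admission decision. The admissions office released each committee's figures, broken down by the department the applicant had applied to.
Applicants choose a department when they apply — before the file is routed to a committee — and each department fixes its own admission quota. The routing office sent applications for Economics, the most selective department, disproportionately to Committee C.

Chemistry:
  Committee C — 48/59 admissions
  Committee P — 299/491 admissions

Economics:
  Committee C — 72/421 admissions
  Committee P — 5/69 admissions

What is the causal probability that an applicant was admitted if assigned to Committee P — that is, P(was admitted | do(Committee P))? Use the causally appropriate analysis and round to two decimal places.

Department is set before the review committee has any effect — it is not caused by the review committee — and it independently drives the outcome. That makes it a confounder, so the causal comparison is within department levels.
Standardising Committee P to the population department mix: 0.529·299/491 + 0.471·5/69 = 0.356.

0.36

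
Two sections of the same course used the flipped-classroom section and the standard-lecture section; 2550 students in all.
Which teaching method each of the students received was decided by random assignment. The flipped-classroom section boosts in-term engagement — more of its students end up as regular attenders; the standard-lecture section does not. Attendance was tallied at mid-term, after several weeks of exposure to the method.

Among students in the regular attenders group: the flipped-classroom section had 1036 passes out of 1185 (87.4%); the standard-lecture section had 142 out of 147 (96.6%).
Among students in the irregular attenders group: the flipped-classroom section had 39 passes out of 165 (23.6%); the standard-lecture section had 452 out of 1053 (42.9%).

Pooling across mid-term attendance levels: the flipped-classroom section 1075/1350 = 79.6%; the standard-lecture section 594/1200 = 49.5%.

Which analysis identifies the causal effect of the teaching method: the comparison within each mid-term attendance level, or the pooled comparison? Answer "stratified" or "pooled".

Mid-term attendance is downstream of the teaching method. One should not condition on a consequence of treatment, so the overall rates are the right comparison.
Pooled: the flipped-classroom section 79.6% vs the standard-lecture section 49.5%; the flipped-classroom section is higher overall.

pooled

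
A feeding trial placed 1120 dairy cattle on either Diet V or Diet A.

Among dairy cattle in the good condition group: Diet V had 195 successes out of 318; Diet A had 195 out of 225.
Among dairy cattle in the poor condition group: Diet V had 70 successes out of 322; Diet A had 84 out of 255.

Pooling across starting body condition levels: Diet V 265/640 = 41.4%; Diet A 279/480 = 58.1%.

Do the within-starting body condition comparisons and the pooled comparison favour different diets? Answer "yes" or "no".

Within each starting body condition level (good condition 61.3% vs 86.7%; poor condition 21.7% vs 32.9%), Diet A has the higher rate every time. Pooled: 41.4% vs 58.1% — Diet A has the higher rate overall. They agree.

no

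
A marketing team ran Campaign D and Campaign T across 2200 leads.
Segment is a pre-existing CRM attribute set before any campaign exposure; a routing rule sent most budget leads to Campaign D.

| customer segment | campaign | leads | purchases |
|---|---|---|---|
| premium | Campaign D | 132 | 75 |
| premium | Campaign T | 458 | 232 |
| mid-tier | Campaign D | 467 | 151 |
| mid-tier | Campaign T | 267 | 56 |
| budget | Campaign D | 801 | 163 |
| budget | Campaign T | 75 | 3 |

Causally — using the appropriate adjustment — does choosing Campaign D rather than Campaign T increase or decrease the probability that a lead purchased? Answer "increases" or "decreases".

The customer segment-specific comparison favours Campaign D throughout, but the pooled figures favour Campaign T. The question is whether to condition on customer segment.
Nothing the campaign does changes customer segment; the imbalance is an allocation artefact. With customer segment also predicting the outcome, the pooled figure is confounded, and the within-stratum comparison is the causal one.
Within each level — premium: 56.8% vs 50.7%; mid-tier: 32.3% vs 21.0%; budget: 20.3% vs 4.0% — Campaign D is higher every time.

increases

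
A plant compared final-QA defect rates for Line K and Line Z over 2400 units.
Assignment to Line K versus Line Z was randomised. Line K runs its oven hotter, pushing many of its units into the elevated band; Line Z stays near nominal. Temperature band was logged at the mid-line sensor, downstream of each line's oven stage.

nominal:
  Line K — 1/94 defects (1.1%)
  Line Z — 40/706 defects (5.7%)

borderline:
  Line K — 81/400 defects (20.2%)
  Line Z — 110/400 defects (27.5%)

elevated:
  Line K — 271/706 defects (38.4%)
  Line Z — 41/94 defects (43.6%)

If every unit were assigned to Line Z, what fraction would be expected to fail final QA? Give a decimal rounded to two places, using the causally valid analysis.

The stratified and pooled comparisons disagree (Line K wins within each in-process temperature band; Line Z wins overall), so the answer turns on the causal role of in-process temperature band.
In-process temperature band is recorded after the line and is itself shifted by it — it sits on the causal path from line to outcome. Conditioning on a mediator would strip out part of the effect we want; the pooled comparison gives the total causal effect.
So P(outcome | do(Line Z)) is just the pooled rate for Line Z: 191/1200 = 0.159.

0.16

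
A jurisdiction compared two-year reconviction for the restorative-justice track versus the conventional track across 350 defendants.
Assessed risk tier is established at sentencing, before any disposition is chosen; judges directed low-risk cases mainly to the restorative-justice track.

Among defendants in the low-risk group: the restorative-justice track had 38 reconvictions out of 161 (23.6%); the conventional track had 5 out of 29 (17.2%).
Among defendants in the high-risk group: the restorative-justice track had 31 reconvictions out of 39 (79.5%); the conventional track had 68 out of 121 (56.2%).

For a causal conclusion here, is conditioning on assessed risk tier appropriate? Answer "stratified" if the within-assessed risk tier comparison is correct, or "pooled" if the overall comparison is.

stratified

Assessed risk tier is set before the disposition has any effect — it is not caused by the disposition — and it independently drives the outcome. That makes it a confounder, so the causal comparison is within assessed risk tier levels.
Within each level — low-risk: 23.6% vs 17.2%; high-risk: 79.5% vs 56.2% — the conventional track is lower every time.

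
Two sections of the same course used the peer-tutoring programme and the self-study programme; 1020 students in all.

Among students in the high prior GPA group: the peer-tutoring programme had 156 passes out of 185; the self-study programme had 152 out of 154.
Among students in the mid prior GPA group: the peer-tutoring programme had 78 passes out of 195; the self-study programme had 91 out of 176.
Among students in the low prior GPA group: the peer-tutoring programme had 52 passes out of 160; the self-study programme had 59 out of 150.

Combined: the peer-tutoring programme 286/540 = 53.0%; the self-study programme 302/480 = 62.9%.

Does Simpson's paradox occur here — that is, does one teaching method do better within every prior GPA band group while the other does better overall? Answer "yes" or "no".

no

Within each prior GPA band level (high prior GPA 84.3% vs 98.7%; mid prior GPA 40.0% vs 51.7%; low prior GPA 32.5% vs 39.3%), the self-study programme has the higher rate every time. Pooled: 53.0% vs 62.9% — the self-study programme has the higher rate overall. They agree.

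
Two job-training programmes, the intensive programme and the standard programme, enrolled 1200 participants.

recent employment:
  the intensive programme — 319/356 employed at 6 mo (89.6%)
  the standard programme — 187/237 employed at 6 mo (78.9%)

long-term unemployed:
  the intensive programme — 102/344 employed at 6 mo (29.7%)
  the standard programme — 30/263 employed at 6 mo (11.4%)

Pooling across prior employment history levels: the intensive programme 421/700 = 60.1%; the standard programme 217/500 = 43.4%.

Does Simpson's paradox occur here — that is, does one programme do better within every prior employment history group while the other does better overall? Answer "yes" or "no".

Within each prior employment history level (recent employment 89.6% vs 78.9%; long-term unemployed 29.7% vs 11.4%), the intensive programme has the higher rate every time. Pooled: 60.1% vs 43.4% — the intensive programme has the higher rate overall. They agree.

no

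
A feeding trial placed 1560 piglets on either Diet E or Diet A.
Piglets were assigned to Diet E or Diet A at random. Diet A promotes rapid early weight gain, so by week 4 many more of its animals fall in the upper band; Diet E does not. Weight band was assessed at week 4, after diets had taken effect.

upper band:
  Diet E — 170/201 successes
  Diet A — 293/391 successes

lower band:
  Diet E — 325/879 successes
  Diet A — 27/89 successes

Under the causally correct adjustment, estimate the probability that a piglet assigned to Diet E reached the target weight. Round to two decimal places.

0.46

The week-4 weight band-specific comparison favours Diet E throughout, but the pooled figures favour Diet A. The question is whether to condition on week-4 weight band.
Because the diet influences week-4 weight band, week-4 weight band is a post-treatment mediator, not a confounder. Stratifying on it would bias the estimate; the causal effect is the crude pooled difference.
So P(outcome | do(Diet E)) is just the pooled rate for Diet E: 495/1080 = 0.458.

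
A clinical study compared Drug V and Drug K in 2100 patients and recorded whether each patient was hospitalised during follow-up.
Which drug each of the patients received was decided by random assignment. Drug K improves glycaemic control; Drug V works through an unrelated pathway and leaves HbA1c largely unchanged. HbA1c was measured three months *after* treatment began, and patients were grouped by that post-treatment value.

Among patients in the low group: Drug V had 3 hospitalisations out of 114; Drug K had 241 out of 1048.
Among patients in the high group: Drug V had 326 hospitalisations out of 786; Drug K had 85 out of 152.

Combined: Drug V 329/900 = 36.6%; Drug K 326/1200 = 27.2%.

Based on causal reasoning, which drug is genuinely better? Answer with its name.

Drug K

Because the drug influences HbA1c, HbA1c is a post-treatment mediator, not a confounder. Stratifying on it would bias the estimate; the causal effect is the crude pooled difference.
Pooled: Drug V 36.6% vs Drug K 27.2%; Drug K is lower overall.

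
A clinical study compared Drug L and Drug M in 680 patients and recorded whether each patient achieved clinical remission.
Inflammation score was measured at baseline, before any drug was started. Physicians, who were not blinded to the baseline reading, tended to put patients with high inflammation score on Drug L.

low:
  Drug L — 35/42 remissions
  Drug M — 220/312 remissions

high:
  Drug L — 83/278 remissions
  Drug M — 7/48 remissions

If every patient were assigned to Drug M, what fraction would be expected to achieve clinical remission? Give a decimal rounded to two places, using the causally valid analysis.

0.44

Drug L is higher inside every inflammation score stratum but Drug M is higher in aggregate. Whether to stratify depends on how inflammation score relates to the drug.
Inflammation score satisfies the back-door criterion: it is not a descendant of the drug, and it blocks the spurious path from drug to outcome. Adjusting for it (i.e., using the within-inflammation score rates) gives the causal effect.
Standardising Drug M to the population inflammation score mix: 0.521·220/312 + 0.479·7/48 = 0.437.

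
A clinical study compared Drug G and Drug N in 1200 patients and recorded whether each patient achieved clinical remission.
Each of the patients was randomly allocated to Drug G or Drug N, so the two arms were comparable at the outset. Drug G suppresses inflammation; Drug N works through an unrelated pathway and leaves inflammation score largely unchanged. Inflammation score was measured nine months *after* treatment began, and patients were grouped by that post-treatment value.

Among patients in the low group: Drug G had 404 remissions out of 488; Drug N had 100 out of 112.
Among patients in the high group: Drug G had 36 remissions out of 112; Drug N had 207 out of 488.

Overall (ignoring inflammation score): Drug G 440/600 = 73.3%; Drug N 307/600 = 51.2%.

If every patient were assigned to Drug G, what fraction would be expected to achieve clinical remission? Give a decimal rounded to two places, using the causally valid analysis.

The inflammation score-specific comparison favours Drug N throughout, but the pooled figures favour Drug G. The question is whether to condition on inflammation score.
Inflammation score lies on the pathway drug → inflammation score → outcome, so adjusting for it blocks the indirect effect. For the total causal effect of drug, use the unadjusted pooled rates.
So P(outcome | do(Drug G)) is just the pooled rate for Drug G: 440/600 = 0.733.

0.73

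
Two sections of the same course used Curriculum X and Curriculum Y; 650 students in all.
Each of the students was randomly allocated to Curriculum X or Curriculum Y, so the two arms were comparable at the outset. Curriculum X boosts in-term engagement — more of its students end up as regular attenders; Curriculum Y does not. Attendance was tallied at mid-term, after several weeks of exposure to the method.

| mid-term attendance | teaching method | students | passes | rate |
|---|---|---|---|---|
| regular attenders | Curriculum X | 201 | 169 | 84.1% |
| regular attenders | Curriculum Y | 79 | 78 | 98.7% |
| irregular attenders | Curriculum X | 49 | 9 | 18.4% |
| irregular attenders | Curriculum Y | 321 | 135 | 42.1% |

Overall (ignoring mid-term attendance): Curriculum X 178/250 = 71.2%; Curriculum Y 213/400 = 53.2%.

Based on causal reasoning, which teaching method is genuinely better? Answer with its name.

The distribution of mid-term attendance is itself part of what the teaching method does — it is an intermediate outcome. Holding it fixed would remove that part of the effect; the total effect is the pooled difference.
Pooled: Curriculum X 71.2% vs Curriculum Y 53.2%; Curriculum X is higher overall.

Curriculum X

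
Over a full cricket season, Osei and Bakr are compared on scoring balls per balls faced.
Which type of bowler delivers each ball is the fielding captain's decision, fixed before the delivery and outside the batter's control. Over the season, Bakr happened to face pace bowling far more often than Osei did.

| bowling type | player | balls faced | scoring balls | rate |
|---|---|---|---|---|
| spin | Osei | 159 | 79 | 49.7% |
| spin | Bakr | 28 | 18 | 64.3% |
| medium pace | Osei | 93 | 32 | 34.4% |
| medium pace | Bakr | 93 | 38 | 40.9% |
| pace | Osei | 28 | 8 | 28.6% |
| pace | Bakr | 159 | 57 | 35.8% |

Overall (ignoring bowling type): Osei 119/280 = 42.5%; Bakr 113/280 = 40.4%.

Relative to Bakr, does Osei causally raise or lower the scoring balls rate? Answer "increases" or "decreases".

Bowling type differs across players for reasons unrelated to any effect of the player itself, and it separately predicts the outcome — a classic confounder. We must compare within bowling type levels.
Within each level — spin: 49.7% vs 64.3%; medium pace: 34.4% vs 40.9%; pace: 28.6% vs 35.8% — Bakr is higher every time.

decreases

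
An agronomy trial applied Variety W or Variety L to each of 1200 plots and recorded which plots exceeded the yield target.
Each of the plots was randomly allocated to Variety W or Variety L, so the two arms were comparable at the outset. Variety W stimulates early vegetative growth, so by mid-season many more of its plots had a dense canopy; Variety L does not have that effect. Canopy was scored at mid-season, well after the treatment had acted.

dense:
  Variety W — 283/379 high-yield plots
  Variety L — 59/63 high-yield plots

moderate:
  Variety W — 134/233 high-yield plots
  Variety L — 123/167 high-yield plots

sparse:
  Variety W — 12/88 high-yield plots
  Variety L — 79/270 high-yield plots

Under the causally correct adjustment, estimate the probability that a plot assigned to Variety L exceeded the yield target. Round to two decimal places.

0.52

The stratified and pooled comparisons disagree (Variety L wins within each mid-season canopy; Variety W wins overall), so the answer turns on the causal role of mid-season canopy.
Mid-season canopy here is a post-treatment variable shaped by the variety; conditioning on it would introduce bias rather than remove it. The overall comparison is the causal one.
So P(outcome | do(Variety L)) is just the pooled rate for Variety L: 261/500 = 0.522.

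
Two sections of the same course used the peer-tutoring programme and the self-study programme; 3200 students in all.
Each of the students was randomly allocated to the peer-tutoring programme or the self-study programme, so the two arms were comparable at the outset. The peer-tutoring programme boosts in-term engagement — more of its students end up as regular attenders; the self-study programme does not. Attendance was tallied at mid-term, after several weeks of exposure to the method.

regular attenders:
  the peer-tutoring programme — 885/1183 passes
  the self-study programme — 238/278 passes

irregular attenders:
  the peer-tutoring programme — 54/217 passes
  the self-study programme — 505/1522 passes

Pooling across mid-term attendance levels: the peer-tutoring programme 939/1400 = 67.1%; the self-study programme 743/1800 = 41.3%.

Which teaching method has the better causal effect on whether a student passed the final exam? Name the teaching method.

the peer-tutoring programme

Stratifying would compare teaching methods among students the teaching methods themselves sorted into mid-term attendance groups — a form of selection on an intermediate. The unconditioned pooled rates give the total causal effect.
Pooled: the peer-tutoring programme 67.1% vs the self-study programme 41.3%; the peer-tutoring programme is higher overall.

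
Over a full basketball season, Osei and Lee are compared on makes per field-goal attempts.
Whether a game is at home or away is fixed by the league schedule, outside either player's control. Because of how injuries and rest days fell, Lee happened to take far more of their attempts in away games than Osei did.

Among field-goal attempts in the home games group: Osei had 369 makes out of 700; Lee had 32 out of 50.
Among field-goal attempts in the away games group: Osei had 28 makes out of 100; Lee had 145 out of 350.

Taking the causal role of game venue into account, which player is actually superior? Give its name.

Nothing the player does changes game venue; the imbalance is an allocation artefact. With game venue also predicting the outcome, the pooled figure is confounded, and the within-stratum comparison is the causal one.
Within each level — home games: 52.7% vs 64.0%; away games: 28.0% vs 41.4% — Lee is higher every time.

Lee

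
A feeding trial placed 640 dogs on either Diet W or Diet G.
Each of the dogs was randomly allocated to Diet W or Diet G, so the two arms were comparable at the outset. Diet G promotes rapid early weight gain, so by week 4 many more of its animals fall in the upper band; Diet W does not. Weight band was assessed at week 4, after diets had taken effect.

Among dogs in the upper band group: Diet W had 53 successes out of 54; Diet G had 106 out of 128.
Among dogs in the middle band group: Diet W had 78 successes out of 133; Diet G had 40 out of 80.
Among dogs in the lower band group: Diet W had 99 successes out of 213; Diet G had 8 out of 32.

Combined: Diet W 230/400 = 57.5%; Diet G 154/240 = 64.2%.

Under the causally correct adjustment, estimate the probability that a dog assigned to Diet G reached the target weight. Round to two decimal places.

The stratified and pooled comparisons disagree (Diet W wins within each week-4 weight band; Diet G wins overall), so the answer turns on the causal role of week-4 weight band.
Because the diet influences week-4 weight band, week-4 weight band is a post-treatment mediator, not a confounder. Stratifying on it would bias the estimate; the causal effect is the crude pooled difference.
So P(outcome | do(Diet G)) is just the pooled rate for Diet G: 154/240 = 0.642.

0.64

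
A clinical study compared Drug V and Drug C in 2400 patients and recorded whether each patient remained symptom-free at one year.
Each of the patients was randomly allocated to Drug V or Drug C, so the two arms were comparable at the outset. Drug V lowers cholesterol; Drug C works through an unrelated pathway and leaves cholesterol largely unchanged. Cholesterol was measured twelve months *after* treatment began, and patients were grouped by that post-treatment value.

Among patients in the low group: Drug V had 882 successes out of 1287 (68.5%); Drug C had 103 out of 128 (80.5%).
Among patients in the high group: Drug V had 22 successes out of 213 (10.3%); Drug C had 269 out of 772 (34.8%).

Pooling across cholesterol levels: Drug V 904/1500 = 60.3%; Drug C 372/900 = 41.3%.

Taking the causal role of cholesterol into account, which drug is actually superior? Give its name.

Drug V

Within every cholesterol level Drug C has the higher rate, yet pooled Drug V does — Simpson's reversal.
Cholesterol is recorded after the drug and is itself shifted by it — it sits on the causal path from drug to outcome. Conditioning on a mediator would strip out part of the effect we want; the pooled comparison gives the total causal effect.
Pooled: Drug V 60.3% vs Drug C 41.3%; Drug V is higher overall.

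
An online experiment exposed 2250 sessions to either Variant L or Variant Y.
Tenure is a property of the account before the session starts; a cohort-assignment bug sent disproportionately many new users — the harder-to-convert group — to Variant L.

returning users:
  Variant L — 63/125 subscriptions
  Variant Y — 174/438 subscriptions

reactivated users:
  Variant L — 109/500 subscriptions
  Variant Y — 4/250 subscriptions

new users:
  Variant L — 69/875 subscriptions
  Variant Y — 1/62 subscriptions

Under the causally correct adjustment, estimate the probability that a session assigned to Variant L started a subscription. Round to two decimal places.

0.23

Variant L is higher inside every user tenure stratum but Variant Y is higher in aggregate. Whether to stratify depends on how user tenure relates to the variant.
User tenure is set before the variant has any effect — it is not caused by the variant — and it independently drives the outcome. That makes it a confounder, so the causal comparison is within user tenure levels.
Standardising Variant L to the population user tenure mix: 0.250·63/125 + 0.333·109/500 + 0.416·69/875 = 0.232.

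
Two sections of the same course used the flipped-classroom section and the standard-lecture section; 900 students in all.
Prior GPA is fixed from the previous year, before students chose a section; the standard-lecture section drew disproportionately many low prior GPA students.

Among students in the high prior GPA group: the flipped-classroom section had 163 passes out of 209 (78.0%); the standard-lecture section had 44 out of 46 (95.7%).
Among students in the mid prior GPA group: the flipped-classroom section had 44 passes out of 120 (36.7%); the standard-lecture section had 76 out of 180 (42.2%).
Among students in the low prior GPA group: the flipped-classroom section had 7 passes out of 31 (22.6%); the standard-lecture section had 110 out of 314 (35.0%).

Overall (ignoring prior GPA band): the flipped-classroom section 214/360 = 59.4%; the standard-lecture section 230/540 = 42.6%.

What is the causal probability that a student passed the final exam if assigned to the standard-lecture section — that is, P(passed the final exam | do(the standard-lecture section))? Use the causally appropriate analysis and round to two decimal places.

The stratified and pooled comparisons disagree (the standard-lecture section wins within each prior GPA band; the flipped-classroom section wins overall), so the answer turns on the causal role of prior GPA band.
Prior GPA band is set before the teaching method has any effect — it is not caused by the teaching method — and it independently drives the outcome. That makes it a confounder, so the causal comparison is within prior GPA band levels.
Standardising the standard-lecture section to the population prior GPA band mix: 0.283·44/46 + 0.333·76/180 + 0.383·110/314 = 0.546.

0.55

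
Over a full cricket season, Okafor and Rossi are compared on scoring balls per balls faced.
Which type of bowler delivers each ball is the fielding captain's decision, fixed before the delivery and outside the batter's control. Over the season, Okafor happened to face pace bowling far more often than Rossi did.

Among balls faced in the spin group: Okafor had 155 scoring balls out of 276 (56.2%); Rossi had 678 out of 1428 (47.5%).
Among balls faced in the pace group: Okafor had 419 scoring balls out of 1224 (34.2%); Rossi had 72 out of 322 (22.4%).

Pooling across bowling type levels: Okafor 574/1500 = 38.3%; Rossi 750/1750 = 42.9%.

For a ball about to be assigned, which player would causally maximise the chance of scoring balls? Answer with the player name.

Bowling type differs across players for reasons unrelated to any effect of the player itself, and it separately predicts the outcome — a classic confounder. We must compare within bowling type levels.
Within each level — spin: 56.2% vs 47.5%; pace: 34.2% vs 22.4% — Okafor is higher every time.

Okafor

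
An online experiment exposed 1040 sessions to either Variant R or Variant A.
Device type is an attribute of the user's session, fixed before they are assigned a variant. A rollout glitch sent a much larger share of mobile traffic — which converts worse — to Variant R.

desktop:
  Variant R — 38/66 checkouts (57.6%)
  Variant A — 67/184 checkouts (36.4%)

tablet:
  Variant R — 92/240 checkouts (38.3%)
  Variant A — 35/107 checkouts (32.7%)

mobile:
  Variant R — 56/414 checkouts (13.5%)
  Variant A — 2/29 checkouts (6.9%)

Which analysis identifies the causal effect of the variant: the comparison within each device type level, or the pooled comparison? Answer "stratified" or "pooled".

stratified

Here device type is a common cause — it drives both which variant a case falls under and the outcome. The crude comparison mixes populations; the stratum-specific rates are the causally relevant ones.
Within each level — desktop: 57.6% vs 36.4%; tablet: 38.3% vs 32.7%; mobile: 13.5% vs 6.9% — Variant R is higher every time.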